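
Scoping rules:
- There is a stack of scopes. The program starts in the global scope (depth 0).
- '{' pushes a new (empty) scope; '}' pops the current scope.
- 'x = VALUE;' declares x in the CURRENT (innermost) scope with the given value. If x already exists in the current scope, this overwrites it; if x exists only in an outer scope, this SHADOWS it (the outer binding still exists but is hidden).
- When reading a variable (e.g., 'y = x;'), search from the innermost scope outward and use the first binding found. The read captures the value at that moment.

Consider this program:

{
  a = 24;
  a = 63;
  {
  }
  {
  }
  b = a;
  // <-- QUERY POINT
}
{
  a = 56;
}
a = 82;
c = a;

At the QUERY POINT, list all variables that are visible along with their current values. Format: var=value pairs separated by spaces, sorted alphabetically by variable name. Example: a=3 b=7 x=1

Step 1: enter scope (depth=1)
Step 2: declare a=24 at depth 1
Step 3: declare a=63 at depth 1
Step 4: enter scope (depth=2)
Step 5: exit scope (depth=1)
Step 6: enter scope (depth=2)
Step 7: exit scope (depth=1)
Step 8: declare b=(read a)=63 at depth 1
Visible at query point: a=63 b=63

Answer: a=63 b=63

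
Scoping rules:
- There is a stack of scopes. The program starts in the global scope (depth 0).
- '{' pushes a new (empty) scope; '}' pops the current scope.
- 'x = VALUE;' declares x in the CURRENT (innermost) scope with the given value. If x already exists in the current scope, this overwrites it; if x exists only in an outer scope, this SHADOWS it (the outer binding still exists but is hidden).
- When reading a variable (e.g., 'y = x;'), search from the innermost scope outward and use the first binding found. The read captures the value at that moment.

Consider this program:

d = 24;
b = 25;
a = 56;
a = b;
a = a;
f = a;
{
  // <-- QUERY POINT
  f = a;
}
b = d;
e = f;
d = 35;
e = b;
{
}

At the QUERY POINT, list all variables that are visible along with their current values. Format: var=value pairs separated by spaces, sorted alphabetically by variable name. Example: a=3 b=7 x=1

Step 1: declare d=24 at depth 0
Step 2: declare b=25 at depth 0
Step 3: declare a=56 at depth 0
Step 4: declare a=(read b)=25 at depth 0
Step 5: declare a=(read a)=25 at depth 0
Step 6: declare f=(read a)=25 at depth 0
Step 7: enter scope (depth=1)
Visible at query point: a=25 b=25 d=24 f=25

Answer: a=25 b=25 d=24 f=25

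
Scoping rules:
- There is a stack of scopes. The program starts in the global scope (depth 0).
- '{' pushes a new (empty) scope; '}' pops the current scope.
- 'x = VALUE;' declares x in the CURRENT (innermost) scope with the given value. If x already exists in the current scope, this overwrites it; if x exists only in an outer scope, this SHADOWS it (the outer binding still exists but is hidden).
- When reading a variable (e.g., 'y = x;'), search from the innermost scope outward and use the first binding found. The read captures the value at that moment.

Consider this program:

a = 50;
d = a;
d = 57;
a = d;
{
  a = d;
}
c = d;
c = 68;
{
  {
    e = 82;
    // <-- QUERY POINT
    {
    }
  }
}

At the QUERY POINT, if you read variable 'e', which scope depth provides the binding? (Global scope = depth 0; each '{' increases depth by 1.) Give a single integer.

Answer: 2

Derivation:
Step 1: declare a=50 at depth 0
Step 2: declare d=(read a)=50 at depth 0
Step 3: declare d=57 at depth 0
Step 4: declare a=(read d)=57 at depth 0
Step 5: enter scope (depth=1)
Step 6: declare a=(read d)=57 at depth 1
Step 7: exit scope (depth=0)
Step 8: declare c=(read d)=57 at depth 0
Step 9: declare c=68 at depth 0
Step 10: enter scope (depth=1)
Step 11: enter scope (depth=2)
Step 12: declare e=82 at depth 2
Visible at query point: a=57 c=68 d=57 e=82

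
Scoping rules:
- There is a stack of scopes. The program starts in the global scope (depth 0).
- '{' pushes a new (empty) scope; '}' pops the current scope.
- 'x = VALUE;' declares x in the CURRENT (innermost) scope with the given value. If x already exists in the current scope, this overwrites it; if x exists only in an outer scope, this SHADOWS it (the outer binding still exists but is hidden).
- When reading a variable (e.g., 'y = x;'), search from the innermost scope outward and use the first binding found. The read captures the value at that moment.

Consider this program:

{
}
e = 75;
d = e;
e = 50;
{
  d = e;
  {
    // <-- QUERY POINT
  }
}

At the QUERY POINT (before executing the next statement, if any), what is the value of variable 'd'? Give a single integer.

Step 1: enter scope (depth=1)
Step 2: exit scope (depth=0)
Step 3: declare e=75 at depth 0
Step 4: declare d=(read e)=75 at depth 0
Step 5: declare e=50 at depth 0
Step 6: enter scope (depth=1)
Step 7: declare d=(read e)=50 at depth 1
Step 8: enter scope (depth=2)
Visible at query point: d=50 e=50

Answer: 50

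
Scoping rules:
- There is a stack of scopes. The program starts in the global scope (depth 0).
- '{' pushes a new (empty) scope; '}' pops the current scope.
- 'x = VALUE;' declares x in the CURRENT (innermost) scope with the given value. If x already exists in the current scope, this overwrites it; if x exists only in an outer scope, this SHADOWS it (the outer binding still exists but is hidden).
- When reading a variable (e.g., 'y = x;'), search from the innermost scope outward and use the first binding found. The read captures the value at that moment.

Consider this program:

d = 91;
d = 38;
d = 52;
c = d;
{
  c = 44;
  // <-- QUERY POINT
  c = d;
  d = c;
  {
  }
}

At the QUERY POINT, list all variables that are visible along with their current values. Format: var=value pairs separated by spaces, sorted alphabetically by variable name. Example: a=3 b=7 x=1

Step 1: declare d=91 at depth 0
Step 2: declare d=38 at depth 0
Step 3: declare d=52 at depth 0
Step 4: declare c=(read d)=52 at depth 0
Step 5: enter scope (depth=1)
Step 6: declare c=44 at depth 1
Visible at query point: c=44 d=52

Answer: c=44 d=52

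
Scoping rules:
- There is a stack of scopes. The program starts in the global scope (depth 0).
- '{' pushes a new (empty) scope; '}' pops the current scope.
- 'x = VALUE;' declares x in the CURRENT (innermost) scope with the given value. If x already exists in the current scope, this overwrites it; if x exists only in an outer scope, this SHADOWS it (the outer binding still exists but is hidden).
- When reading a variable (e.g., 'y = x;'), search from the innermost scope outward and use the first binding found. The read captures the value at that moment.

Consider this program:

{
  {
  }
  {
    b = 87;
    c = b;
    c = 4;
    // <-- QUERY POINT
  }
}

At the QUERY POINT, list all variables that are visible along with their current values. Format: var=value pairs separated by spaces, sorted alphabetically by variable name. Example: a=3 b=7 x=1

Answer: b=87 c=4

Derivation:
Step 1: enter scope (depth=1)
Step 2: enter scope (depth=2)
Step 3: exit scope (depth=1)
Step 4: enter scope (depth=2)
Step 5: declare b=87 at depth 2
Step 6: declare c=(read b)=87 at depth 2
Step 7: declare c=4 at depth 2
Visible at query point: b=87 c=4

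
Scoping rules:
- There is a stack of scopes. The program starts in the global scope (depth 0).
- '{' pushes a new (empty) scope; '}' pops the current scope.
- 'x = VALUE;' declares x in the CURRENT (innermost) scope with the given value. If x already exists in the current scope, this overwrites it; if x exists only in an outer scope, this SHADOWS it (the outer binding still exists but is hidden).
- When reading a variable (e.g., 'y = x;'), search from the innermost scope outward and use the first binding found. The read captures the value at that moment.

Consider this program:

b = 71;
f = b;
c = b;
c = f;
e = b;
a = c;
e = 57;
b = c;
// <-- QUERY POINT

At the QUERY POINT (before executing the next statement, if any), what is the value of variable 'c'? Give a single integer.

Answer: 71

Derivation:
Step 1: declare b=71 at depth 0
Step 2: declare f=(read b)=71 at depth 0
Step 3: declare c=(read b)=71 at depth 0
Step 4: declare c=(read f)=71 at depth 0
Step 5: declare e=(read b)=71 at depth 0
Step 6: declare a=(read c)=71 at depth 0
Step 7: declare e=57 at depth 0
Step 8: declare b=(read c)=71 at depth 0
Visible at query point: a=71 b=71 c=71 e=57 f=71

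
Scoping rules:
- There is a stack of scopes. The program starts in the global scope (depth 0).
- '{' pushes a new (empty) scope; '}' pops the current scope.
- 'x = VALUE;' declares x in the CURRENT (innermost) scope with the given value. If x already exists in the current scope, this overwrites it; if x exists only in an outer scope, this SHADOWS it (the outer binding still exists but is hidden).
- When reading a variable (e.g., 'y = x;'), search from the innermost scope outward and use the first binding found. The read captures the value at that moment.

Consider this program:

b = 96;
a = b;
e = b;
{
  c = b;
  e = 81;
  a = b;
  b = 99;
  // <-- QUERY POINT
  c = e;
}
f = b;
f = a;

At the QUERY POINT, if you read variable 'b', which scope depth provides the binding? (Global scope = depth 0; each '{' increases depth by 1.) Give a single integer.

Answer: 1

Derivation:
Step 1: declare b=96 at depth 0
Step 2: declare a=(read b)=96 at depth 0
Step 3: declare e=(read b)=96 at depth 0
Step 4: enter scope (depth=1)
Step 5: declare c=(read b)=96 at depth 1
Step 6: declare e=81 at depth 1
Step 7: declare a=(read b)=96 at depth 1
Step 8: declare b=99 at depth 1
Visible at query point: a=96 b=99 c=96 e=81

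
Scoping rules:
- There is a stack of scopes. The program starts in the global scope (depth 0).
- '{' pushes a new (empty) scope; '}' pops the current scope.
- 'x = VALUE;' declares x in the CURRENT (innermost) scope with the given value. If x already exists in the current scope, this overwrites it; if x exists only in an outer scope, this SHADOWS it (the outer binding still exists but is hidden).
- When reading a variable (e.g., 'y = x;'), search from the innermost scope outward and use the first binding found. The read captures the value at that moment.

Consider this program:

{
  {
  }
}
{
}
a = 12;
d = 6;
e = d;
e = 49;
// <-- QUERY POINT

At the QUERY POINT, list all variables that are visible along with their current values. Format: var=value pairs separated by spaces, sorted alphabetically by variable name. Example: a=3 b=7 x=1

Step 1: enter scope (depth=1)
Step 2: enter scope (depth=2)
Step 3: exit scope (depth=1)
Step 4: exit scope (depth=0)
Step 5: enter scope (depth=1)
Step 6: exit scope (depth=0)
Step 7: declare a=12 at depth 0
Step 8: declare d=6 at depth 0
Step 9: declare e=(read d)=6 at depth 0
Step 10: declare e=49 at depth 0
Visible at query point: a=12 d=6 e=49

Answer: a=12 d=6 e=49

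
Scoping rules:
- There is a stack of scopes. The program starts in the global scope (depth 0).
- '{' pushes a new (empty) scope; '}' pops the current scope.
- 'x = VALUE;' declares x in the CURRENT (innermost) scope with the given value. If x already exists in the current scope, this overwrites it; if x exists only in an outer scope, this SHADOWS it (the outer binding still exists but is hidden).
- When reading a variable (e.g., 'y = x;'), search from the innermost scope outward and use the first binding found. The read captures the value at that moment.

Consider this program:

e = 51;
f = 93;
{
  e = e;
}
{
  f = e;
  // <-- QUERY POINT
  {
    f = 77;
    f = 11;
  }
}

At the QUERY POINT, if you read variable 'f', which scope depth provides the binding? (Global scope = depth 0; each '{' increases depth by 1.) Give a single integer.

Answer: 1

Derivation:
Step 1: declare e=51 at depth 0
Step 2: declare f=93 at depth 0
Step 3: enter scope (depth=1)
Step 4: declare e=(read e)=51 at depth 1
Step 5: exit scope (depth=0)
Step 6: enter scope (depth=1)
Step 7: declare f=(read e)=51 at depth 1
Visible at query point: e=51 f=51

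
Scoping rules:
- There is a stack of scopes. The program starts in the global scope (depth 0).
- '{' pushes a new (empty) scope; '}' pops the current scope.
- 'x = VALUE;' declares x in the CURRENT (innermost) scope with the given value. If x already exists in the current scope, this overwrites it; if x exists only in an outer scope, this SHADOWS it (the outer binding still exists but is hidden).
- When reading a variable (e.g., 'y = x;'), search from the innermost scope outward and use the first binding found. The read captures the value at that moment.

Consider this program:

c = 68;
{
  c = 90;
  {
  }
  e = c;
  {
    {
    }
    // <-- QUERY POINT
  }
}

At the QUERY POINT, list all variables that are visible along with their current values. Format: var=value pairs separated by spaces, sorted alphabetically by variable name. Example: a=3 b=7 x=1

Answer: c=90 e=90

Derivation:
Step 1: declare c=68 at depth 0
Step 2: enter scope (depth=1)
Step 3: declare c=90 at depth 1
Step 4: enter scope (depth=2)
Step 5: exit scope (depth=1)
Step 6: declare e=(read c)=90 at depth 1
Step 7: enter scope (depth=2)
Step 8: enter scope (depth=3)
Step 9: exit scope (depth=2)
Visible at query point: c=90 e=90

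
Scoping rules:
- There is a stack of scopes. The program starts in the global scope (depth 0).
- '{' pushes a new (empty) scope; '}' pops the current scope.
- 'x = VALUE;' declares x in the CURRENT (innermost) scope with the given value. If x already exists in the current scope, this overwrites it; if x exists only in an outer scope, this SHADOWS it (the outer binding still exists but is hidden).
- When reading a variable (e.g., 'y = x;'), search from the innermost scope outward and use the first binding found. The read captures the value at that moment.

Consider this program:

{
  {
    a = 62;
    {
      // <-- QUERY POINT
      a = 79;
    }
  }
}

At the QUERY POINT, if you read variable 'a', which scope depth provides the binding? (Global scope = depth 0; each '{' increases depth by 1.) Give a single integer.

Step 1: enter scope (depth=1)
Step 2: enter scope (depth=2)
Step 3: declare a=62 at depth 2
Step 4: enter scope (depth=3)
Visible at query point: a=62

Answer: 2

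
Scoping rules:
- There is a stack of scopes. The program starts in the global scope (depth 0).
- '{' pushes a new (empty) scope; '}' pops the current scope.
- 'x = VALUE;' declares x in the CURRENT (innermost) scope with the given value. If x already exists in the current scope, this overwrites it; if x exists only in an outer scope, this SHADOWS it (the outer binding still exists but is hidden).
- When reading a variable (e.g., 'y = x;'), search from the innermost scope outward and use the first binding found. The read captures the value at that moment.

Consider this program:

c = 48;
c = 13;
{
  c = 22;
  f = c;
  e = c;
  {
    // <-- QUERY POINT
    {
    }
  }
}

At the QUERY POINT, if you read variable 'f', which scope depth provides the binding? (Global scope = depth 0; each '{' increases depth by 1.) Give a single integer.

Step 1: declare c=48 at depth 0
Step 2: declare c=13 at depth 0
Step 3: enter scope (depth=1)
Step 4: declare c=22 at depth 1
Step 5: declare f=(read c)=22 at depth 1
Step 6: declare e=(read c)=22 at depth 1
Step 7: enter scope (depth=2)
Visible at query point: c=22 e=22 f=22

Answer: 1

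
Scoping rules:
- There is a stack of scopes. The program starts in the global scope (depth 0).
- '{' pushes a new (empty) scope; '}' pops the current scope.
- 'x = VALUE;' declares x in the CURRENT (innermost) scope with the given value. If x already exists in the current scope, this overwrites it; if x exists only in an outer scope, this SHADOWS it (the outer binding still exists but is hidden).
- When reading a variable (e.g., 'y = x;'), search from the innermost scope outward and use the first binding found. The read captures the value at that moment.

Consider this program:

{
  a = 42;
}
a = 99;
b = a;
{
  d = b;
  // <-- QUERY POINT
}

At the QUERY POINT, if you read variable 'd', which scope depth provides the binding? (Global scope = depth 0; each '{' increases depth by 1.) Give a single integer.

Answer: 1

Derivation:
Step 1: enter scope (depth=1)
Step 2: declare a=42 at depth 1
Step 3: exit scope (depth=0)
Step 4: declare a=99 at depth 0
Step 5: declare b=(read a)=99 at depth 0
Step 6: enter scope (depth=1)
Step 7: declare d=(read b)=99 at depth 1
Visible at query point: a=99 b=99 d=99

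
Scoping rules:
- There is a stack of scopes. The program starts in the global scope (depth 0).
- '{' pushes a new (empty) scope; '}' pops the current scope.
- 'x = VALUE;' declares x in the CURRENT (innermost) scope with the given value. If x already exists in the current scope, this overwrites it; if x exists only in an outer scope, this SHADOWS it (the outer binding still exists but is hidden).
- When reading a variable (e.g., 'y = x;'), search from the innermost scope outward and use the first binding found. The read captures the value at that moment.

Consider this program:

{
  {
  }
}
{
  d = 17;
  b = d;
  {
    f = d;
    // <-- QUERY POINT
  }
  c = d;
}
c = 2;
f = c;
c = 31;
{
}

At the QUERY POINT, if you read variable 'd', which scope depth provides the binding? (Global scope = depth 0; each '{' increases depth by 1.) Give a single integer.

Step 1: enter scope (depth=1)
Step 2: enter scope (depth=2)
Step 3: exit scope (depth=1)
Step 4: exit scope (depth=0)
Step 5: enter scope (depth=1)
Step 6: declare d=17 at depth 1
Step 7: declare b=(read d)=17 at depth 1
Step 8: enter scope (depth=2)
Step 9: declare f=(read d)=17 at depth 2
Visible at query point: b=17 d=17 f=17

Answer: 1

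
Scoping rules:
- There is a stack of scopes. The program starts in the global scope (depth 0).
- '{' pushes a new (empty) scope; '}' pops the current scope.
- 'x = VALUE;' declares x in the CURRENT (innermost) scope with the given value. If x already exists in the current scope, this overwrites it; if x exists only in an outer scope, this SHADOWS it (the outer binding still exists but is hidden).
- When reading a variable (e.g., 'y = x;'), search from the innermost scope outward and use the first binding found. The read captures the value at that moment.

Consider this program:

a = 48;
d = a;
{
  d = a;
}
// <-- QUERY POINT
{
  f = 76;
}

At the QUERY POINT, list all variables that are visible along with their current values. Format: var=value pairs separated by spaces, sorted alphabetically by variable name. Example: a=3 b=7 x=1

Step 1: declare a=48 at depth 0
Step 2: declare d=(read a)=48 at depth 0
Step 3: enter scope (depth=1)
Step 4: declare d=(read a)=48 at depth 1
Step 5: exit scope (depth=0)
Visible at query point: a=48 d=48

Answer: a=48 d=48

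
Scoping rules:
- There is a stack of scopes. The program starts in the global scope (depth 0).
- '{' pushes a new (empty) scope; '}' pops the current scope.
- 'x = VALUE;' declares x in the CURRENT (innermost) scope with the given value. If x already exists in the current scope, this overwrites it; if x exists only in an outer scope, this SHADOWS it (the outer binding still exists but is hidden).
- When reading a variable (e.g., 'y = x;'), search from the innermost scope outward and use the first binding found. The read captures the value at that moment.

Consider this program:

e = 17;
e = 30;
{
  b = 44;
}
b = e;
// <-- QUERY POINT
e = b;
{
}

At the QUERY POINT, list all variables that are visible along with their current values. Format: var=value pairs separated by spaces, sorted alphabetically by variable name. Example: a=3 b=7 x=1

Answer: b=30 e=30

Derivation:
Step 1: declare e=17 at depth 0
Step 2: declare e=30 at depth 0
Step 3: enter scope (depth=1)
Step 4: declare b=44 at depth 1
Step 5: exit scope (depth=0)
Step 6: declare b=(read e)=30 at depth 0
Visible at query point: b=30 e=30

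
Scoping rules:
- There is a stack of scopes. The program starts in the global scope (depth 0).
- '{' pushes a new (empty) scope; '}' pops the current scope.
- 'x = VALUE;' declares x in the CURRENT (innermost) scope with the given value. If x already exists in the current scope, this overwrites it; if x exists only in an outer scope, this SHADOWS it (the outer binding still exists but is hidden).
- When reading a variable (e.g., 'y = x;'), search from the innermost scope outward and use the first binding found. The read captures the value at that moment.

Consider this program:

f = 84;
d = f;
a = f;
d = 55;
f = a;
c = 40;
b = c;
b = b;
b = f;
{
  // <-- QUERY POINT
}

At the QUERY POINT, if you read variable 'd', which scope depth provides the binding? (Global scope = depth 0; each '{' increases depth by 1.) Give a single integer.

Answer: 0

Derivation:
Step 1: declare f=84 at depth 0
Step 2: declare d=(read f)=84 at depth 0
Step 3: declare a=(read f)=84 at depth 0
Step 4: declare d=55 at depth 0
Step 5: declare f=(read a)=84 at depth 0
Step 6: declare c=40 at depth 0
Step 7: declare b=(read c)=40 at depth 0
Step 8: declare b=(read b)=40 at depth 0
Step 9: declare b=(read f)=84 at depth 0
Step 10: enter scope (depth=1)
Visible at query point: a=84 b=84 c=40 d=55 f=84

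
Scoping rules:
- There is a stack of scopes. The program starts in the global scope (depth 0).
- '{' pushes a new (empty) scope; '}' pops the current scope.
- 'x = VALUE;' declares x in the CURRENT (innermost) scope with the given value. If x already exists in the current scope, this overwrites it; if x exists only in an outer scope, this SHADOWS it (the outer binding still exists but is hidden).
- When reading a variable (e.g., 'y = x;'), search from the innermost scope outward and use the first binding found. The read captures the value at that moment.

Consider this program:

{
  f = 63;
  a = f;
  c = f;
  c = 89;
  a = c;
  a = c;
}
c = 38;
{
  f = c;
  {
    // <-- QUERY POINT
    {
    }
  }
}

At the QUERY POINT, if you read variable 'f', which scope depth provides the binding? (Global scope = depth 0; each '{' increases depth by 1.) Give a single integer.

Answer: 1

Derivation:
Step 1: enter scope (depth=1)
Step 2: declare f=63 at depth 1
Step 3: declare a=(read f)=63 at depth 1
Step 4: declare c=(read f)=63 at depth 1
Step 5: declare c=89 at depth 1
Step 6: declare a=(read c)=89 at depth 1
Step 7: declare a=(read c)=89 at depth 1
Step 8: exit scope (depth=0)
Step 9: declare c=38 at depth 0
Step 10: enter scope (depth=1)
Step 11: declare f=(read c)=38 at depth 1
Step 12: enter scope (depth=2)
Visible at query point: c=38 f=38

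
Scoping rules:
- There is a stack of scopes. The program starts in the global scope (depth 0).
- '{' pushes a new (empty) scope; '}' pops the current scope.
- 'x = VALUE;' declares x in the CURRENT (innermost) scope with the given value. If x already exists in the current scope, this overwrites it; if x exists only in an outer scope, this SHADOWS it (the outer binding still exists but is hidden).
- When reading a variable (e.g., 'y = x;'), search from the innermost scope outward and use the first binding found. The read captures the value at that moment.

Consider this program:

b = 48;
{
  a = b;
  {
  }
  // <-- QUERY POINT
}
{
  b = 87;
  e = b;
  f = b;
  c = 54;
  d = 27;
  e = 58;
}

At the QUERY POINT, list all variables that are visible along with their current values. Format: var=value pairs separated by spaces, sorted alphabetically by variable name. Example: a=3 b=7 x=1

Step 1: declare b=48 at depth 0
Step 2: enter scope (depth=1)
Step 3: declare a=(read b)=48 at depth 1
Step 4: enter scope (depth=2)
Step 5: exit scope (depth=1)
Visible at query point: a=48 b=48

Answer: a=48 b=48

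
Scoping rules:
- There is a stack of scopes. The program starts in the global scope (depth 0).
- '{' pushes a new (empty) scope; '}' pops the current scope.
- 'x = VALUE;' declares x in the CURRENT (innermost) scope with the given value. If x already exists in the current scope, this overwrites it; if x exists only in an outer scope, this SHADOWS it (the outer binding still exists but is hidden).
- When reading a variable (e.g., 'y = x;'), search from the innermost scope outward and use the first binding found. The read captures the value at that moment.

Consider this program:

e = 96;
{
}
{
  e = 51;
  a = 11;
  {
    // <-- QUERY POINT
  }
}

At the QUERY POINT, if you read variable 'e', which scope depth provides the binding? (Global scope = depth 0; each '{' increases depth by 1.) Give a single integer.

Step 1: declare e=96 at depth 0
Step 2: enter scope (depth=1)
Step 3: exit scope (depth=0)
Step 4: enter scope (depth=1)
Step 5: declare e=51 at depth 1
Step 6: declare a=11 at depth 1
Step 7: enter scope (depth=2)
Visible at query point: a=11 e=51

Answer: 1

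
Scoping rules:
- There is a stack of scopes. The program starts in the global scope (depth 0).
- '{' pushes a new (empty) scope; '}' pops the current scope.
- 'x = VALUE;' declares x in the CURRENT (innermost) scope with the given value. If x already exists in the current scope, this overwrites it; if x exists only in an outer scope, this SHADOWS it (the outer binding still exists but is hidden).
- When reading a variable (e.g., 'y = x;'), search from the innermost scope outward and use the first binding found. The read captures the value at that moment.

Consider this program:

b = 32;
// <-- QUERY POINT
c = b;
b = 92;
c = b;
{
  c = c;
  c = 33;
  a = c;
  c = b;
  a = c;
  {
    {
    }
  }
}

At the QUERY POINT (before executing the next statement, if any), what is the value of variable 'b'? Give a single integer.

Step 1: declare b=32 at depth 0
Visible at query point: b=32

Answer: 32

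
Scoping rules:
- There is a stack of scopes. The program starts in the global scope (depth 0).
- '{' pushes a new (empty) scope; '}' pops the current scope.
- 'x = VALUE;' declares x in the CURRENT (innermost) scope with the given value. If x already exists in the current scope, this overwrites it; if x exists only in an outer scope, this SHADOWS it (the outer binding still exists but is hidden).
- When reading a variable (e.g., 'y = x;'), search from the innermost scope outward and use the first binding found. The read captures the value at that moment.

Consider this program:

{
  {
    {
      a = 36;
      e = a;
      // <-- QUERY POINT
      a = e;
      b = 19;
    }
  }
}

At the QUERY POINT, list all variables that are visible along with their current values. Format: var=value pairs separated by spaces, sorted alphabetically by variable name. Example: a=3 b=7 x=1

Answer: a=36 e=36

Derivation:
Step 1: enter scope (depth=1)
Step 2: enter scope (depth=2)
Step 3: enter scope (depth=3)
Step 4: declare a=36 at depth 3
Step 5: declare e=(read a)=36 at depth 3
Visible at query point: a=36 e=36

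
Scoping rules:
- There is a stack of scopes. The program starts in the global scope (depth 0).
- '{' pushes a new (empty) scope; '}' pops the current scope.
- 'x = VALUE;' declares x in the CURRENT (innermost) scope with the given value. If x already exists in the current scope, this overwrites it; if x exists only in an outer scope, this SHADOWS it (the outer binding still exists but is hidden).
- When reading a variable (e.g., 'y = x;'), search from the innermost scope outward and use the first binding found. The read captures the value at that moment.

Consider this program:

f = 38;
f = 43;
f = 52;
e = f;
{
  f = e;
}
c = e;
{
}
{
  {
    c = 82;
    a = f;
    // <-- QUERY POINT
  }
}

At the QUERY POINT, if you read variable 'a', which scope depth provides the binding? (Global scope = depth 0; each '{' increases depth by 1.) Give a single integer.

Step 1: declare f=38 at depth 0
Step 2: declare f=43 at depth 0
Step 3: declare f=52 at depth 0
Step 4: declare e=(read f)=52 at depth 0
Step 5: enter scope (depth=1)
Step 6: declare f=(read e)=52 at depth 1
Step 7: exit scope (depth=0)
Step 8: declare c=(read e)=52 at depth 0
Step 9: enter scope (depth=1)
Step 10: exit scope (depth=0)
Step 11: enter scope (depth=1)
Step 12: enter scope (depth=2)
Step 13: declare c=82 at depth 2
Step 14: declare a=(read f)=52 at depth 2
Visible at query point: a=52 c=82 e=52 f=52

Answer: 2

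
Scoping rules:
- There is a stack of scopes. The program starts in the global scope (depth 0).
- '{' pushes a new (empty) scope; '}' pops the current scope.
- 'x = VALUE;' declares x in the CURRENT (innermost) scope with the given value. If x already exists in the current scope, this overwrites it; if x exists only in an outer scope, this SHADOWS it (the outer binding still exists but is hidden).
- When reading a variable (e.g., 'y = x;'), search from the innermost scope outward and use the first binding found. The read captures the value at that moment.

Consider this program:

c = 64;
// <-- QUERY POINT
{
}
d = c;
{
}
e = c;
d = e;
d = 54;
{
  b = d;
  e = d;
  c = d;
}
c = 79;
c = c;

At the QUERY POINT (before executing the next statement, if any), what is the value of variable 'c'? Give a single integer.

Step 1: declare c=64 at depth 0
Visible at query point: c=64

Answer: 64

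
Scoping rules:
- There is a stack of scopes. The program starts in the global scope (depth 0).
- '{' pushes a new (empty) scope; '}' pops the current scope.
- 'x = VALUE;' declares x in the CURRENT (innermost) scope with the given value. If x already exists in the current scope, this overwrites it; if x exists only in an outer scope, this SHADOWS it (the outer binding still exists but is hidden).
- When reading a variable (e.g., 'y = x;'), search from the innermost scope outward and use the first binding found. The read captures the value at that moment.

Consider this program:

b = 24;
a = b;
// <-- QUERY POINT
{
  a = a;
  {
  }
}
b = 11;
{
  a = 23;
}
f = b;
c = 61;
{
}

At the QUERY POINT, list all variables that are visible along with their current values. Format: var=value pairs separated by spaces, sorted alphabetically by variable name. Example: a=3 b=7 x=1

Answer: a=24 b=24

Derivation:
Step 1: declare b=24 at depth 0
Step 2: declare a=(read b)=24 at depth 0
Visible at query point: a=24 b=24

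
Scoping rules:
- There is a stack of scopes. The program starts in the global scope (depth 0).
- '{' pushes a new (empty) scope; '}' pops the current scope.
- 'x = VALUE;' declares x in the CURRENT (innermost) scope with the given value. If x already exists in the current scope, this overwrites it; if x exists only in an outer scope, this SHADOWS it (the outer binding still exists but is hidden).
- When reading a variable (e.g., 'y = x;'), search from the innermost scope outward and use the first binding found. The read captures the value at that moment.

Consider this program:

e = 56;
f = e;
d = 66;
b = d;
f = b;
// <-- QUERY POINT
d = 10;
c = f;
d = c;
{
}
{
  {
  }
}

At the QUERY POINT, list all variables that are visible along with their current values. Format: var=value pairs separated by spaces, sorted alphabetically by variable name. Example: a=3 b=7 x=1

Answer: b=66 d=66 e=56 f=66

Derivation:
Step 1: declare e=56 at depth 0
Step 2: declare f=(read e)=56 at depth 0
Step 3: declare d=66 at depth 0
Step 4: declare b=(read d)=66 at depth 0
Step 5: declare f=(read b)=66 at depth 0
Visible at query point: b=66 d=66 e=56 f=66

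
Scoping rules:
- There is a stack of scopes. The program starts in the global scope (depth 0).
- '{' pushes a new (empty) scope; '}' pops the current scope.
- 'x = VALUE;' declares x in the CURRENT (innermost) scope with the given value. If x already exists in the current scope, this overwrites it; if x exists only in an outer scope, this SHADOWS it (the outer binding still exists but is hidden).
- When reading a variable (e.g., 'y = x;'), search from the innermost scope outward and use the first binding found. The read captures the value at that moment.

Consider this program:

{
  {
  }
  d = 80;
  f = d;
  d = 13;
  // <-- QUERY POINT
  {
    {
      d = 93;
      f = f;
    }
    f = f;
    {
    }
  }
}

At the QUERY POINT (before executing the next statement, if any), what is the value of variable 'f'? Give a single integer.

Step 1: enter scope (depth=1)
Step 2: enter scope (depth=2)
Step 3: exit scope (depth=1)
Step 4: declare d=80 at depth 1
Step 5: declare f=(read d)=80 at depth 1
Step 6: declare d=13 at depth 1
Visible at query point: d=13 f=80

Answer: 80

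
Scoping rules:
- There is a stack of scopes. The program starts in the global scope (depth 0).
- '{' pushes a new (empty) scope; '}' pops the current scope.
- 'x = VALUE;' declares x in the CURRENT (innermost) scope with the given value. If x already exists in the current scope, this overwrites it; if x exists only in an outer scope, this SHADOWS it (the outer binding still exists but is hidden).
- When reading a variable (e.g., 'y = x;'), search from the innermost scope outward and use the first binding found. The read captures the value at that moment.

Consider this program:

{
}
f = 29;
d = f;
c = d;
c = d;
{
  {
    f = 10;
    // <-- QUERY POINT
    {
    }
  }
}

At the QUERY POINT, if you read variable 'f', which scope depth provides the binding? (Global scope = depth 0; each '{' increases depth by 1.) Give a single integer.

Answer: 2

Derivation:
Step 1: enter scope (depth=1)
Step 2: exit scope (depth=0)
Step 3: declare f=29 at depth 0
Step 4: declare d=(read f)=29 at depth 0
Step 5: declare c=(read d)=29 at depth 0
Step 6: declare c=(read d)=29 at depth 0
Step 7: enter scope (depth=1)
Step 8: enter scope (depth=2)
Step 9: declare f=10 at depth 2
Visible at query point: c=29 d=29 f=10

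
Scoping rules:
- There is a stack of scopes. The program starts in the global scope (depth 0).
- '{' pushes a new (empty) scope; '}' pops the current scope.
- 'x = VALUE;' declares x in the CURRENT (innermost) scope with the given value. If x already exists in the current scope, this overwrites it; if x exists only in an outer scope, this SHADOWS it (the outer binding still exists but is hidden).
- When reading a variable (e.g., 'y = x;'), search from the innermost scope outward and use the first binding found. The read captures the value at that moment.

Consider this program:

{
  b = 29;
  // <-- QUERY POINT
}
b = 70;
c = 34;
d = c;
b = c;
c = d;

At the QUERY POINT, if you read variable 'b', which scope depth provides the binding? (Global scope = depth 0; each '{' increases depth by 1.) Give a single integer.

Answer: 1

Derivation:
Step 1: enter scope (depth=1)
Step 2: declare b=29 at depth 1
Visible at query point: b=29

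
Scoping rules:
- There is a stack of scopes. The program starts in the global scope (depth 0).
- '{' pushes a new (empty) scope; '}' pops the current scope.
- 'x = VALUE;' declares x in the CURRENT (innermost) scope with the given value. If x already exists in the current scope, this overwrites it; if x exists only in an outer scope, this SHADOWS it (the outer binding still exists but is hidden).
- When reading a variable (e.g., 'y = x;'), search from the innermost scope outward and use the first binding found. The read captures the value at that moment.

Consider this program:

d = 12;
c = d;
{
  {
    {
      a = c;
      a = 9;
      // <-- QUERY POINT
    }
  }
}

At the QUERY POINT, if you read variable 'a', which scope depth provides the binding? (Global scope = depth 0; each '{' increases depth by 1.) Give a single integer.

Answer: 3

Derivation:
Step 1: declare d=12 at depth 0
Step 2: declare c=(read d)=12 at depth 0
Step 3: enter scope (depth=1)
Step 4: enter scope (depth=2)
Step 5: enter scope (depth=3)
Step 6: declare a=(read c)=12 at depth 3
Step 7: declare a=9 at depth 3
Visible at query point: a=9 c=12 d=12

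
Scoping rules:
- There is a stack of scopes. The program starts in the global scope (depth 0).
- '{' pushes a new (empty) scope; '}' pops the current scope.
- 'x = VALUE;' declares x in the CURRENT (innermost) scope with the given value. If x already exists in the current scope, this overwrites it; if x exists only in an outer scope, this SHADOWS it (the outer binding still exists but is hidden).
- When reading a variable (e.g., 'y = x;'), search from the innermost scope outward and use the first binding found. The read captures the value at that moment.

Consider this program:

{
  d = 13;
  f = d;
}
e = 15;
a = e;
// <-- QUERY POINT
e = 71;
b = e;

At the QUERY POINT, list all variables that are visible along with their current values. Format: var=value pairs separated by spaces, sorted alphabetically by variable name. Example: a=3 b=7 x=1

Answer: a=15 e=15

Derivation:
Step 1: enter scope (depth=1)
Step 2: declare d=13 at depth 1
Step 3: declare f=(read d)=13 at depth 1
Step 4: exit scope (depth=0)
Step 5: declare e=15 at depth 0
Step 6: declare a=(read e)=15 at depth 0
Visible at query point: a=15 e=15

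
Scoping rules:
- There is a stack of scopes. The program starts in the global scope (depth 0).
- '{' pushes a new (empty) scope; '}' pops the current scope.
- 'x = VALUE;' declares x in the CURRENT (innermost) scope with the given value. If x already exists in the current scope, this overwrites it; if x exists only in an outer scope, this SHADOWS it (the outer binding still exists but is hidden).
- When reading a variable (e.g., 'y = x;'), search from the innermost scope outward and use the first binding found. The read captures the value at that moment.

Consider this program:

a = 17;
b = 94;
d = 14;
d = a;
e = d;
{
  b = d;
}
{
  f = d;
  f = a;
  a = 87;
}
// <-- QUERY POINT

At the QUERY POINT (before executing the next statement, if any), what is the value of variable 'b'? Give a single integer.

Answer: 94

Derivation:
Step 1: declare a=17 at depth 0
Step 2: declare b=94 at depth 0
Step 3: declare d=14 at depth 0
Step 4: declare d=(read a)=17 at depth 0
Step 5: declare e=(read d)=17 at depth 0
Step 6: enter scope (depth=1)
Step 7: declare b=(read d)=17 at depth 1
Step 8: exit scope (depth=0)
Step 9: enter scope (depth=1)
Step 10: declare f=(read d)=17 at depth 1
Step 11: declare f=(read a)=17 at depth 1
Step 12: declare a=87 at depth 1
Step 13: exit scope (depth=0)
Visible at query point: a=17 b=94 d=17 e=17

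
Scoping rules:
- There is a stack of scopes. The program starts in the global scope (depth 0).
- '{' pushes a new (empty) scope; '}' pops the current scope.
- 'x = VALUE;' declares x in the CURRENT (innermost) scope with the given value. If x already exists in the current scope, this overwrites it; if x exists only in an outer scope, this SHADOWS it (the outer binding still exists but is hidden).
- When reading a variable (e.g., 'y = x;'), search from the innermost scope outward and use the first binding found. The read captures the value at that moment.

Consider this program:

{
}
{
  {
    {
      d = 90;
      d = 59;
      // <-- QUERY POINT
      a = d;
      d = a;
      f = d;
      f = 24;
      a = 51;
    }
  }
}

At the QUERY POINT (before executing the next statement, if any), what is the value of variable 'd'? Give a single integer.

Answer: 59

Derivation:
Step 1: enter scope (depth=1)
Step 2: exit scope (depth=0)
Step 3: enter scope (depth=1)
Step 4: enter scope (depth=2)
Step 5: enter scope (depth=3)
Step 6: declare d=90 at depth 3
Step 7: declare d=59 at depth 3
Visible at query point: d=59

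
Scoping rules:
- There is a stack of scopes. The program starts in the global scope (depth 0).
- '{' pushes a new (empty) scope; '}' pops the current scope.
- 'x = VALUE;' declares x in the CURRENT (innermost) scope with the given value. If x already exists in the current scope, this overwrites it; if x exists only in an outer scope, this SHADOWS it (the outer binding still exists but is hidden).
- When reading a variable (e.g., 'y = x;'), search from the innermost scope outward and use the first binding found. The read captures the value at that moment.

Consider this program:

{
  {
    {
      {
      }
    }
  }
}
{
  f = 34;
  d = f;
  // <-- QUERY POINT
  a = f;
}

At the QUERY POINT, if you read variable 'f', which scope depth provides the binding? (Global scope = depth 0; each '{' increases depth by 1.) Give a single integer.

Step 1: enter scope (depth=1)
Step 2: enter scope (depth=2)
Step 3: enter scope (depth=3)
Step 4: enter scope (depth=4)
Step 5: exit scope (depth=3)
Step 6: exit scope (depth=2)
Step 7: exit scope (depth=1)
Step 8: exit scope (depth=0)
Step 9: enter scope (depth=1)
Step 10: declare f=34 at depth 1
Step 11: declare d=(read f)=34 at depth 1
Visible at query point: d=34 f=34

Answer: 1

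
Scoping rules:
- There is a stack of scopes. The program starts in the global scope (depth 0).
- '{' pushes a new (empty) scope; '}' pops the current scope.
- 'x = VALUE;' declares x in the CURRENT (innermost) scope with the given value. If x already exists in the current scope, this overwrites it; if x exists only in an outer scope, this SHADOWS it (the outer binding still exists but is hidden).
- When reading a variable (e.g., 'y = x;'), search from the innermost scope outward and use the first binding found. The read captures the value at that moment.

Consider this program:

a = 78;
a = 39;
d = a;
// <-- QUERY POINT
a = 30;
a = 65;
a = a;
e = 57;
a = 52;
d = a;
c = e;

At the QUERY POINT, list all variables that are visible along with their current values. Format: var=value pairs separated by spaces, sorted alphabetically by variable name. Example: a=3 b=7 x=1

Answer: a=39 d=39

Derivation:
Step 1: declare a=78 at depth 0
Step 2: declare a=39 at depth 0
Step 3: declare d=(read a)=39 at depth 0
Visible at query point: a=39 d=39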